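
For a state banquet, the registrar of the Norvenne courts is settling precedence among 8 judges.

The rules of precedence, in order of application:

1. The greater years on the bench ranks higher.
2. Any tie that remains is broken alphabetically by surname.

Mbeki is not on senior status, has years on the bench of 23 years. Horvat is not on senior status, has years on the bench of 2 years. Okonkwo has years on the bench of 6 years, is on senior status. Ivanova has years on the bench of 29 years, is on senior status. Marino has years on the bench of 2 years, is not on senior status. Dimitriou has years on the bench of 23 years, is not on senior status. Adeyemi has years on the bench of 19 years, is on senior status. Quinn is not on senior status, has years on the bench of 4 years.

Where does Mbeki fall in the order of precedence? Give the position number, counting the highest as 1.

By years on the bench (higher first): Ivanova (29 years); then Dimitriou and Mbeki (both 23 years); then Adeyemi (19 years); then Okonkwo (6 years); then Quinn (4 years); then Horvat and Marino (both 2 years).
Among Dimitriou and Mbeki, alphabetically by surname: Dimitriou before Mbeki.
Among Horvat and Marino, alphabetically by surname: Horvat before Marino.
Order: Ivanova, Dimitriou, Mbeki, Adeyemi, Okonkwo, Quinn, Horvat, Marino. So position 3.

3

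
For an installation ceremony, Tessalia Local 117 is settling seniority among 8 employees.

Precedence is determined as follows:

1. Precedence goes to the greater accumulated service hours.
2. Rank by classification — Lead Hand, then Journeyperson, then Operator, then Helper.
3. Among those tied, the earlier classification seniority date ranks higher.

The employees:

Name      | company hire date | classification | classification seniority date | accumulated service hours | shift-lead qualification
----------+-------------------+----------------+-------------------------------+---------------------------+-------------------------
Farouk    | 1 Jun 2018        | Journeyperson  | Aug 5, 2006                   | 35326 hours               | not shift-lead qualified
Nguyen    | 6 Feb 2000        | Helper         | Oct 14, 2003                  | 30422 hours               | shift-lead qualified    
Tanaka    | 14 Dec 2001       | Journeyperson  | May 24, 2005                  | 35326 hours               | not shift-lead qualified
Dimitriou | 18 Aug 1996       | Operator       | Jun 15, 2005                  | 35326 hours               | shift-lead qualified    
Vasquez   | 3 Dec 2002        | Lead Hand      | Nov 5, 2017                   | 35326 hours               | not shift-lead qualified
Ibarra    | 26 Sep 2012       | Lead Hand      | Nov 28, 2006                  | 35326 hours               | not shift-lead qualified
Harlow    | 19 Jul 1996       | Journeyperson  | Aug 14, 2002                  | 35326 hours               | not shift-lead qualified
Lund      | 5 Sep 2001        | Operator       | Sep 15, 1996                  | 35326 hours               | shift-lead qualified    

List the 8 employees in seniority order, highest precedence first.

Ibarra, Vasquez, Harlow, Tanaka, Farouk, Lund, Dimitriou, Nguyen

By accumulated service hours (higher first): Ibarra, Vasquez, Harlow, Tanaka, Farouk, Lund and Dimitriou (each 35326 hours); then Nguyen (30422 hours).
Among Ibarra, Vasquez, Harlow, Tanaka, Farouk, Lund and Dimitriou, by classification: Ibarra and Vasquez (Lead Hand) before Harlow, Tanaka and Farouk (Journeyperson) before Lund and Dimitriou (Operator).
Among Ibarra and Vasquez, by classification seniority date (earlier first): Ibarra (Nov 28, 2006) before Vasquez (Nov 5, 2017).
Among Harlow, Tanaka and Farouk, by classification seniority date (earlier first): Harlow (Aug 14, 2002) before Tanaka (May 24, 2005) before Farouk (Aug 5, 2006).
Among Lund and Dimitriou, by classification seniority date (earlier first): Lund (Sep 15, 1996) before Dimitriou (Jun 15, 2005).
Full order: Ibarra, Vasquez, Harlow, Tanaka, Farouk, Lund, Dimitriou, Nguyen.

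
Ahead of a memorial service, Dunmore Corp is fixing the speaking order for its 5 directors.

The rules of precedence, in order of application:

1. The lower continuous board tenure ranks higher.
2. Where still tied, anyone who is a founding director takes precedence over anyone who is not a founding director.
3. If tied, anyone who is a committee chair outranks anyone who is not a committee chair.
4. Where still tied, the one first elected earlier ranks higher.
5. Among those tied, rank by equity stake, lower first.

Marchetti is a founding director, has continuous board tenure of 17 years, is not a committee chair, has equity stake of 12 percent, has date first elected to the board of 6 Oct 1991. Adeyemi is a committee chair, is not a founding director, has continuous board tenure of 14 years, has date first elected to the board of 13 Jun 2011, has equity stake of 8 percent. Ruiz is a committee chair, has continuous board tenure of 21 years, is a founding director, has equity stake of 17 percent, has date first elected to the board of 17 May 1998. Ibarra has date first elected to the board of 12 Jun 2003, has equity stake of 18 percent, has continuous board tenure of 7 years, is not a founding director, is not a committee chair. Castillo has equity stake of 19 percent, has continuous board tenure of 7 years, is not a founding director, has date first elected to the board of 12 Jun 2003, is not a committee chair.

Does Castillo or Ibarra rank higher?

Ibarra

By continuous board tenure (lower first): Ibarra and Castillo (both 7 years); then Adeyemi (14 years); then Marchetti (17 years); then Ruiz (21 years).
Ibarra and Castillo are each not a founding director, so the next rule applies.
Ibarra and Castillo are each not a committee chair, so the next rule applies.
Ibarra and Castillo both have date first elected to the board 12 Jun 2003, so the next rule applies.
Among Ibarra and Castillo, by equity stake (lower first): Ibarra (18 percent) before Castillo (19 percent).
So Ibarra takes precedence.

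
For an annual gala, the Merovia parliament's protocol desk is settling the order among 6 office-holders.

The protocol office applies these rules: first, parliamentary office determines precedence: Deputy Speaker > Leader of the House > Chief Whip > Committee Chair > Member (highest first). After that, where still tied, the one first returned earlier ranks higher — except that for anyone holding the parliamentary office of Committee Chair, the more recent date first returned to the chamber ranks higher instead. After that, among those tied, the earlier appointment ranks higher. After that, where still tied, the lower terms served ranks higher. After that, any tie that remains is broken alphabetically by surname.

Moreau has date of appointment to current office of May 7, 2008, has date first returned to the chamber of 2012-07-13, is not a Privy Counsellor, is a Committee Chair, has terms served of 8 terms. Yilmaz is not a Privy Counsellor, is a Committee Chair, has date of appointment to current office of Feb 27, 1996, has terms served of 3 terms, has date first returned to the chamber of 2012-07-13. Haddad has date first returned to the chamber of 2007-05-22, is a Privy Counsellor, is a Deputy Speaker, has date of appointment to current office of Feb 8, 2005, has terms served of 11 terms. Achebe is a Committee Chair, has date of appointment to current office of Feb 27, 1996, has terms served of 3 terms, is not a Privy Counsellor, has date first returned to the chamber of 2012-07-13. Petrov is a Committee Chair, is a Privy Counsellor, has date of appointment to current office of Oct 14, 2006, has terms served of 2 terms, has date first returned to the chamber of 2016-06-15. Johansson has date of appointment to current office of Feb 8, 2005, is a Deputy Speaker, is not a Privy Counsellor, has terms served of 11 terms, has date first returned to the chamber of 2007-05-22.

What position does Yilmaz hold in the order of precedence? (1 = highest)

5

By parliamentary office: Haddad and Johansson (Deputy Speaker); then Petrov, Achebe, Yilmaz and Moreau (Committee Chair).
Haddad and Johansson both have date first returned to the chamber 2007-05-22, so the next rule applies.
Haddad and Johansson both have date of appointment to current office Feb 8, 2005, so the next rule applies.
Haddad and Johansson both have terms served 11 terms, so the next rule applies.
Among Haddad and Johansson, alphabetically by surname: Haddad before Johansson.
Among Petrov, Achebe, Yilmaz and Moreau, by date first returned to the chamber (later first) (reversed rule for this group): Petrov (2016-06-15) before Achebe, Yilmaz and Moreau (2012-07-13).
Among Achebe, Yilmaz and Moreau, by date of appointment to current office (earlier first): Achebe and Yilmaz (Feb 27, 1996) before Moreau (May 7, 2008).
Achebe and Yilmaz both have terms served 3 terms, so the next rule applies.
Among Achebe and Yilmaz, alphabetically by surname: Achebe before Yilmaz.
Order: Haddad, Johansson, Petrov, Achebe, Yilmaz, Moreau. So position 5.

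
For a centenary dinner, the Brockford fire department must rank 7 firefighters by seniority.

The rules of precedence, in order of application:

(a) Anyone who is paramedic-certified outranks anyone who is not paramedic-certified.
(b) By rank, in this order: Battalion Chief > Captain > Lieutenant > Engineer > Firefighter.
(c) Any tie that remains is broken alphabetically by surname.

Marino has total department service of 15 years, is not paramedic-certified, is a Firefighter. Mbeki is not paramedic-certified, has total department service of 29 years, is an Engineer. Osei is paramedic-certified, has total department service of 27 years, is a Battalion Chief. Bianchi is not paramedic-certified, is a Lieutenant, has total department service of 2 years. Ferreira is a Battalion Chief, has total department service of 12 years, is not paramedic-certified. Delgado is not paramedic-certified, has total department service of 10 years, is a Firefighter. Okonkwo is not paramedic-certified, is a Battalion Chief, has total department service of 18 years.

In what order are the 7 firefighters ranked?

By the first rule: Osei (paramedic-certified); then Ferreira, Okonkwo, Bianchi, Mbeki, Delgado and Marino (each not paramedic-certified).
Among Ferreira, Okonkwo, Bianchi, Mbeki, Delgado and Marino, by rank: Ferreira and Okonkwo (Battalion Chief) before Bianchi (Lieutenant) before Mbeki (Engineer) before Delgado and Marino (Firefighter).
Among Ferreira and Okonkwo, alphabetically by surname: Ferreira before Okonkwo.
Among Delgado and Marino, alphabetically by surname: Delgado before Marino.
Full order: Osei, Ferreira, Okonkwo, Bianchi, Mbeki, Delgado, Marino.

Osei, Ferreira, Okonkwo, Bianchi, Mbeki, Delgado, Marino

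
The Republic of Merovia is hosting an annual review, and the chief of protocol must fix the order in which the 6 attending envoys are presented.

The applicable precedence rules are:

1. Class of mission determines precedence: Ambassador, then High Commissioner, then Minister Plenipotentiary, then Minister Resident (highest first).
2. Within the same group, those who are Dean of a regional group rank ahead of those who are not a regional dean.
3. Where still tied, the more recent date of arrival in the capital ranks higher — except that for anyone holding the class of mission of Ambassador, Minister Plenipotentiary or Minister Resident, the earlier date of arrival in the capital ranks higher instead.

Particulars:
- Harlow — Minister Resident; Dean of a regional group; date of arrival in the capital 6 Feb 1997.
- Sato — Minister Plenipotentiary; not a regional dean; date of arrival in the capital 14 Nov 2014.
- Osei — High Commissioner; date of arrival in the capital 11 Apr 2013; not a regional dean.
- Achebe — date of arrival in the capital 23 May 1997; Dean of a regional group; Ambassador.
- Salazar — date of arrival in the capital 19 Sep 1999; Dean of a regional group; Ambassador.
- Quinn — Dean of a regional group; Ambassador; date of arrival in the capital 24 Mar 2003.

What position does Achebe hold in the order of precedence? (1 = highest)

By class of mission: Achebe, Salazar and Quinn (Ambassador); then Osei (High Commissioner); then Sato (Minister Plenipotentiary); then Harlow (Minister Resident).
Achebe, Salazar and Quinn are each Dean of a regional group, so the next rule applies.
Among Achebe, Salazar and Quinn, by date of arrival in the capital (earlier first) (reversed rule for this group): Achebe (23 May 1997) before Salazar (19 Sep 1999) before Quinn (24 Mar 2003).
Order: Achebe, Salazar, Quinn, Osei, Sato, Harlow. So position 1.

1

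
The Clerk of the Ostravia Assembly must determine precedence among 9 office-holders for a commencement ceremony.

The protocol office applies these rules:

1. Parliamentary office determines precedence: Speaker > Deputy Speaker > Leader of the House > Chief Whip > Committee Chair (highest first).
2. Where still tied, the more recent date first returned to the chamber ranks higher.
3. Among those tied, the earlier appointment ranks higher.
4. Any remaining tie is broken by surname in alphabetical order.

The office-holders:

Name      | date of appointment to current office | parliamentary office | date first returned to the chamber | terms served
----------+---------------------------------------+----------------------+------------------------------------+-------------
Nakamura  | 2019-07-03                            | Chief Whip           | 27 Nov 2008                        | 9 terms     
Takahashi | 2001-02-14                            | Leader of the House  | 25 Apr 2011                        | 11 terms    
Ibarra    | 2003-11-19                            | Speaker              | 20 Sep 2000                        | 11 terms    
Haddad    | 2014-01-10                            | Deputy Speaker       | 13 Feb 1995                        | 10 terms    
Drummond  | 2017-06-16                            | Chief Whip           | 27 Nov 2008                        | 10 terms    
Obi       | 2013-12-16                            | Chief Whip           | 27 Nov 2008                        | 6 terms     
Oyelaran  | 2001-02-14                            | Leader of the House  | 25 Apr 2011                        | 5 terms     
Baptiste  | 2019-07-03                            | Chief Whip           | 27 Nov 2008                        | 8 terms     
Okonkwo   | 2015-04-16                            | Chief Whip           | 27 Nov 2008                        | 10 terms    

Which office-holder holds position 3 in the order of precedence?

Oyelaran

By parliamentary office: Ibarra (Speaker); then Haddad (Deputy Speaker); then Oyelaran and Takahashi (Leader of the House); then Obi, Okonkwo, Drummond, Baptiste and Nakamura (Chief Whip).
Oyelaran and Takahashi both have date first returned to the chamber 25 Apr 2011, so the next rule applies.
Oyelaran and Takahashi both have date of appointment to current office 2001-02-14, so the next rule applies.
Among Oyelaran and Takahashi, alphabetically by surname: Oyelaran before Takahashi.
Obi, Okonkwo, Drummond, Baptiste and Nakamura all have date first returned to the chamber 27 Nov 2008, so the next rule applies.
Among Obi, Okonkwo, Drummond, Baptiste and Nakamura, by date of appointment to current office (earlier first): Obi (2013-12-16) before Okonkwo (2015-04-16) before Drummond (2017-06-16) before Baptiste and Nakamura (2019-07-03).
Among Baptiste and Nakamura, alphabetically by surname: Baptiste before Nakamura.
Order: Ibarra, Haddad, Oyelaran, Takahashi, Obi, Okonkwo, Drummond, Baptiste, Nakamura.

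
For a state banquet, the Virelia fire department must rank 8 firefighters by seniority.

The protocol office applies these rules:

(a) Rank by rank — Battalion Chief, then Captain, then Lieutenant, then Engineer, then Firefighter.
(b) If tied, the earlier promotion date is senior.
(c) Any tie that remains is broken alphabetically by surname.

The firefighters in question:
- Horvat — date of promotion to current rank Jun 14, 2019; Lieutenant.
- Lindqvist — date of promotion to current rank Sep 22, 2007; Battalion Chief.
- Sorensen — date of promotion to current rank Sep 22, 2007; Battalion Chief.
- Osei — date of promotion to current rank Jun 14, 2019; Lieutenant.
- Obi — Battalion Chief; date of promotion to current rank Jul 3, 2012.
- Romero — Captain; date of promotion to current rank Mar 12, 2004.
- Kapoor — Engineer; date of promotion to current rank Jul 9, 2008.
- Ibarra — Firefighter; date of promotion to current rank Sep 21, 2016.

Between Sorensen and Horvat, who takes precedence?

By rank: Lindqvist, Sorensen and Obi (Battalion Chief); then Romero (Captain); then Horvat and Osei (Lieutenant); then Kapoor (Engineer); then Ibarra (Firefighter).
Among Lindqvist, Sorensen and Obi, by date of promotion to current rank (earlier first): Lindqvist and Sorensen (Sep 22, 2007) before Obi (Jul 3, 2012).
Among Lindqvist and Sorensen, alphabetically by surname: Lindqvist before Sorensen.
Horvat and Osei both have date of promotion to current rank Jun 14, 2019, so the next rule applies.
Among Horvat and Osei, alphabetically by surname: Horvat before Osei.
So Sorensen takes precedence.

Sorensen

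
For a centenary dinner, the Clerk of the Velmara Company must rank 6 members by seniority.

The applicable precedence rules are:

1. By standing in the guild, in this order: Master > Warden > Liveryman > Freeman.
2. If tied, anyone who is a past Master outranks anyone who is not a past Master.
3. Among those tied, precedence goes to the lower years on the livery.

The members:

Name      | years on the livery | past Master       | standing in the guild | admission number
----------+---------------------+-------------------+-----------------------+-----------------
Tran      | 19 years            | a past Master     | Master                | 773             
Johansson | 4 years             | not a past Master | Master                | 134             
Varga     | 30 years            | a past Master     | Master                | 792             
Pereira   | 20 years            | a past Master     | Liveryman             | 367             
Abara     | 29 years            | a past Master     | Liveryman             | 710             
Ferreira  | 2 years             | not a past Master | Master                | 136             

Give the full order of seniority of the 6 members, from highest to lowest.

By standing in the guild: Tran, Varga, Ferreira and Johansson (Master); then Pereira and Abara (Liveryman).
Among Tran, Varga, Ferreira and Johansson, a past Master before not a past Master: Tran and Varga (a past Master) before Ferreira and Johansson (not a past Master).
Among Tran and Varga, by years on the livery (lower first): Tran (19 years) before Varga (30 years).
Among Ferreira and Johansson, by years on the livery (lower first): Ferreira (2 years) before Johansson (4 years).
Pereira and Abara are each a past Master, so the next rule applies.
Among Pereira and Abara, by years on the livery (lower first): Pereira (20 years) before Abara (29 years).
Full order: Tran, Varga, Ferreira, Johansson, Pereira, Abara.

Tran, Varga, Ferreira, Johansson, Pereira, Abara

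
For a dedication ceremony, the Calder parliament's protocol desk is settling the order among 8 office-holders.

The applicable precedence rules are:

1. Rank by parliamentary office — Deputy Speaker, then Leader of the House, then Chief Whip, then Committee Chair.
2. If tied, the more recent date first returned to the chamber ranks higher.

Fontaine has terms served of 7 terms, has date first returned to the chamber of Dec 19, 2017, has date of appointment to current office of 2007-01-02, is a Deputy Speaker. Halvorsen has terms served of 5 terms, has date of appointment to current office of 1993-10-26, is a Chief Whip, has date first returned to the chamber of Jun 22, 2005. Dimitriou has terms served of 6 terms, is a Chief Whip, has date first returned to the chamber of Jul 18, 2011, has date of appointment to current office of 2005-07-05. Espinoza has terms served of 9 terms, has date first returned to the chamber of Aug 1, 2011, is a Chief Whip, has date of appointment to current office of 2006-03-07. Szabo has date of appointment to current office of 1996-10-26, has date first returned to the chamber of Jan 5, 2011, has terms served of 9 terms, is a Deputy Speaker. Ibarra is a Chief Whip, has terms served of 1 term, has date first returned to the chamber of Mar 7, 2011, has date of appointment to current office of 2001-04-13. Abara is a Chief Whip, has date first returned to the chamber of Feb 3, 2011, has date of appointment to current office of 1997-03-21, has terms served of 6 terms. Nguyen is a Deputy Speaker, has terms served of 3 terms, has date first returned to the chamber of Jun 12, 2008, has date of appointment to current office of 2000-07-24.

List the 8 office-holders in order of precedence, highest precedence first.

Fontaine, Szabo, Nguyen, Espinoza, Dimitriou, Ibarra, Abara, Halvorsen

By parliamentary office: Fontaine, Szabo and Nguyen (Deputy Speaker); then Espinoza, Dimitriou, Ibarra, Abara and Halvorsen (Chief Whip).
Among Fontaine, Szabo and Nguyen, by date first returned to the chamber (later first): Fontaine (Dec 19, 2017) before Szabo (Jan 5, 2011) before Nguyen (Jun 12, 2008).
Among Espinoza, Dimitriou, Ibarra, Abara and Halvorsen, by date first returned to the chamber (later first): Espinoza (Aug 1, 2011) before Dimitriou (Jul 18, 2011) before Ibarra (Mar 7, 2011) before Abara (Feb 3, 2011) before Halvorsen (Jun 22, 2005).
Full order: Fontaine, Szabo, Nguyen, Espinoza, Dimitriou, Ibarra, Abara, Halvorsen.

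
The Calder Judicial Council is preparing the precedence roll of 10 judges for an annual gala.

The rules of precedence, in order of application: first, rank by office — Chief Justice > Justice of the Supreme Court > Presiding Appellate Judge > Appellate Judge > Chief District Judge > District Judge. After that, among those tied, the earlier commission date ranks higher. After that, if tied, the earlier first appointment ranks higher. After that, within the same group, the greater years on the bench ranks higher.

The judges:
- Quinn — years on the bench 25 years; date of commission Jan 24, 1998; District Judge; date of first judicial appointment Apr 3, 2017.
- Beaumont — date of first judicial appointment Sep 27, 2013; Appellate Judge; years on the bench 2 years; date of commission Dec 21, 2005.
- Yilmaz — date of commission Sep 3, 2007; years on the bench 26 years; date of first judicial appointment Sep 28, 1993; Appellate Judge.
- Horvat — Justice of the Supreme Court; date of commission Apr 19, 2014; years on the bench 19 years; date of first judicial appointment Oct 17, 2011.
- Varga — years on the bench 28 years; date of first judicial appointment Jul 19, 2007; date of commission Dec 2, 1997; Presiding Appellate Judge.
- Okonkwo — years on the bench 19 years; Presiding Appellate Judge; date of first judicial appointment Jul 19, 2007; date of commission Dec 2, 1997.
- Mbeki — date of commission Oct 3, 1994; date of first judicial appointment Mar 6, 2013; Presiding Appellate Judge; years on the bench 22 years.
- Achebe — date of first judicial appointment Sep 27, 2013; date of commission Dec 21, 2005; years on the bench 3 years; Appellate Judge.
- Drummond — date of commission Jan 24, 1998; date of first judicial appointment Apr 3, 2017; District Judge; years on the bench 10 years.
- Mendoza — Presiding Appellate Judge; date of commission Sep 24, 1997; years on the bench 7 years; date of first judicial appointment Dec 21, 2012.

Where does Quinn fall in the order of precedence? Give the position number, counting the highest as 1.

By office: Horvat (Justice of the Supreme Court); then Mbeki, Mendoza, Varga and Okonkwo (Presiding Appellate Judge); then Achebe, Beaumont and Yilmaz (Appellate Judge); then Quinn and Drummond (District Judge).
Among Mbeki, Mendoza, Varga and Okonkwo, by date of commission (earlier first): Mbeki (Oct 3, 1994) before Mendoza (Sep 24, 1997) before Varga and Okonkwo (Dec 2, 1997).
Varga and Okonkwo both have date of first judicial appointment Jul 19, 2007, so the next rule applies.
Among Varga and Okonkwo, by years on the bench (higher first): Varga (28 years) before Okonkwo (19 years).
Among Achebe, Beaumont and Yilmaz, by date of commission (earlier first): Achebe and Beaumont (Dec 21, 2005) before Yilmaz (Sep 3, 2007).
Achebe and Beaumont both have date of first judicial appointment Sep 27, 2013, so the next rule applies.
Among Achebe and Beaumont, by years on the bench (higher first): Achebe (3 years) before Beaumont (2 years).
Quinn and Drummond both have date of commission Jan 24, 1998, so the next rule applies.
Quinn and Drummond both have date of first judicial appointment Apr 3, 2017, so the next rule applies.
Among Quinn and Drummond, by years on the bench (higher first): Quinn (25 years) before Drummond (10 years).
Order: Horvat, Mbeki, Mendoza, Varga, Okonkwo, Achebe, Beaumont, Yilmaz, Quinn, Drummond. So position 9.

9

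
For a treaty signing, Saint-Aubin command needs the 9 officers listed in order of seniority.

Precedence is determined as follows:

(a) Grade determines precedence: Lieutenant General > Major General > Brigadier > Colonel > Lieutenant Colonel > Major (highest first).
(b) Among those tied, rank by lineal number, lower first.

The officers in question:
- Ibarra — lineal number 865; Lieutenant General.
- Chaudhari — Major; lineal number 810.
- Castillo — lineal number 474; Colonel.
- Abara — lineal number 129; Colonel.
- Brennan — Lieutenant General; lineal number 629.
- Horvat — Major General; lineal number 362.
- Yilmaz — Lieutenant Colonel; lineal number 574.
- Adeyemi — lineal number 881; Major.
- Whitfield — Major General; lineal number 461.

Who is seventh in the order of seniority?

Yilmaz

By grade: Brennan and Ibarra (Lieutenant General); then Horvat and Whitfield (Major General); then Abara and Castillo (Colonel); then Yilmaz (Lieutenant Colonel); then Chaudhari and Adeyemi (Major).
Among Brennan and Ibarra, by lineal number (lower first): Brennan (629) before Ibarra (865).
Among Horvat and Whitfield, by lineal number (lower first): Horvat (362) before Whitfield (461).
Among Abara and Castillo, by lineal number (lower first): Abara (129) before Castillo (474).
Among Chaudhari and Adeyemi, by lineal number (lower first): Chaudhari (810) before Adeyemi (881).
Order: Brennan, Ibarra, Horvat, Whitfield, Abara, Castillo, Yilmaz, Chaudhari, Adeyemi.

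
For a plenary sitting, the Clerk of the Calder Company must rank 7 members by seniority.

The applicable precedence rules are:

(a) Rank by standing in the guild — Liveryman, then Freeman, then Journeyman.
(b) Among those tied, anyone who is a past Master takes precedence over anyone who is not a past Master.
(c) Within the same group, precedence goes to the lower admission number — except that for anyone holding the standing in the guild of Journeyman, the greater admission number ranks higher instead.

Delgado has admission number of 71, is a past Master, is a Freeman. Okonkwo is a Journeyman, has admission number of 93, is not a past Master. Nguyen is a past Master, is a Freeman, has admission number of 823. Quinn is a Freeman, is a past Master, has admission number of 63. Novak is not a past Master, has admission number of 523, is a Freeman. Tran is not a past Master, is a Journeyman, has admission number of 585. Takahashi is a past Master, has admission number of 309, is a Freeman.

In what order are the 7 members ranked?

By standing in the guild: Quinn, Delgado, Takahashi, Nguyen and Novak (Freeman); then Tran and Okonkwo (Journeyman).
Among Quinn, Delgado, Takahashi, Nguyen and Novak, a past Master before not a past Master: Quinn, Delgado, Takahashi and Nguyen (a past Master) before Novak (not a past Master).
Among Quinn, Delgado, Takahashi and Nguyen, by admission number (lower first): Quinn (63) before Delgado (71) before Takahashi (309) before Nguyen (823).
Tran and Okonkwo are each not a past Master, so the next rule applies.
Among Tran and Okonkwo, by admission number (higher first) (reversed rule for this group): Tran (585) before Okonkwo (93).
Full order: Quinn, Delgado, Takahashi, Nguyen, Novak, Tran, Okonkwo.

Quinn, Delgado, Takahashi, Nguyen, Novak, Tran, Okonkwo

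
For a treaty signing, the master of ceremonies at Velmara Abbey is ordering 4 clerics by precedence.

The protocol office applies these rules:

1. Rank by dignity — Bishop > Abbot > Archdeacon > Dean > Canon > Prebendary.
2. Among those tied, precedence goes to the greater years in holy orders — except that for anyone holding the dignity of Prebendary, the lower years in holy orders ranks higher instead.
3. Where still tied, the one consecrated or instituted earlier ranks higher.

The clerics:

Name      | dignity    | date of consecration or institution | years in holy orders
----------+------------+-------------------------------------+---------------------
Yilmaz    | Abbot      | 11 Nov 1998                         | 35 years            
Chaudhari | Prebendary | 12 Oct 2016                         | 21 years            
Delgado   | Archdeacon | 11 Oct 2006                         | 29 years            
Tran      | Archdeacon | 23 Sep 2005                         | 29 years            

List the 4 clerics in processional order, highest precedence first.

By dignity: Yilmaz (Abbot); then Tran and Delgado (Archdeacon); then Chaudhari (Prebendary).
Tran and Delgado both have years in holy orders 29 years, so the next rule applies.
Among Tran and Delgado, by date of consecration or institution (earlier first): Tran (23 Sep 2005) before Delgado (11 Oct 2006).
Full order: Yilmaz, Tran, Delgado, Chaudhari.

Yilmaz, Tran, Delgado, Chaudhari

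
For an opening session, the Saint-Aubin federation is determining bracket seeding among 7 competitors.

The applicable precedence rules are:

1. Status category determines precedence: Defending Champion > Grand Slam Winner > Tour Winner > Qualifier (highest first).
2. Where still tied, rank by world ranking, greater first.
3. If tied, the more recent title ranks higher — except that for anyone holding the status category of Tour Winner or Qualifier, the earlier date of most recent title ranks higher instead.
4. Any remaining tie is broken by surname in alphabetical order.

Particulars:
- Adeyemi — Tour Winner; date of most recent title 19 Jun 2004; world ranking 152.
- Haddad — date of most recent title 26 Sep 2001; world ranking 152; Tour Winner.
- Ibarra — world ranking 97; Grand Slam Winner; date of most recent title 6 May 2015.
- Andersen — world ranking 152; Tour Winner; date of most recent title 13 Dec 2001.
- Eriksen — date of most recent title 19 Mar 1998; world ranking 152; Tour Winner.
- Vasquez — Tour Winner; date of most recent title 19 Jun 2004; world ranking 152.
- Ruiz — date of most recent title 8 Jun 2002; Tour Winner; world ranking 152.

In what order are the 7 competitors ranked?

Ibarra, Eriksen, Haddad, Andersen, Ruiz, Adeyemi, Vasquez

By status category: Ibarra (Grand Slam Winner); then Eriksen, Haddad, Andersen, Ruiz, Adeyemi and Vasquez (Tour Winner).
Eriksen, Haddad, Andersen, Ruiz, Adeyemi and Vasquez all have world ranking 152, so the next rule applies.
Among Eriksen, Haddad, Andersen, Ruiz, Adeyemi and Vasquez, by date of most recent title (earlier first) (reversed rule for this group): Eriksen (19 Mar 1998) before Haddad (26 Sep 2001) before Andersen (13 Dec 2001) before Ruiz (8 Jun 2002) before Adeyemi and Vasquez (19 Jun 2004).
Among Adeyemi and Vasquez, alphabetically by surname: Adeyemi before Vasquez.
Full order: Ibarra, Eriksen, Haddad, Andersen, Ruiz, Adeyemi, Vasquez.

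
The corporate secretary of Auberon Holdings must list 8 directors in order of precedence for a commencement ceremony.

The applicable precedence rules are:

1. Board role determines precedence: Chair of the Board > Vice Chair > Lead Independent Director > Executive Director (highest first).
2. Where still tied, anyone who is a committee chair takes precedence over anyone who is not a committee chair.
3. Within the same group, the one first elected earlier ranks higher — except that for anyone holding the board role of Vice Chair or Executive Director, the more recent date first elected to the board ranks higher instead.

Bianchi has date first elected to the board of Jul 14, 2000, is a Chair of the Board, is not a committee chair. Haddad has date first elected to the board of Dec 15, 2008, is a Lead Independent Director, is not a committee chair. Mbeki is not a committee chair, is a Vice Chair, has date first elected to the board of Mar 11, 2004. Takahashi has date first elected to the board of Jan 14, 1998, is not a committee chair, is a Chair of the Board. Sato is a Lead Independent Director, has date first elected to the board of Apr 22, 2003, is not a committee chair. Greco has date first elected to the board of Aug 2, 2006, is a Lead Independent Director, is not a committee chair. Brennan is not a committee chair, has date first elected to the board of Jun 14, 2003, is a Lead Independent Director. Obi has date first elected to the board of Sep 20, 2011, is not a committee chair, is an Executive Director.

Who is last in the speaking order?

By board role: Takahashi and Bianchi (Chair of the Board); then Mbeki (Vice Chair); then Sato, Brennan, Greco and Haddad (Lead Independent Director); then Obi (Executive Director).
Takahashi and Bianchi are each not a committee chair, so the next rule applies.
Among Takahashi and Bianchi, by date first elected to the board (earlier first): Takahashi (Jan 14, 1998) before Bianchi (Jul 14, 2000).
Sato, Brennan, Greco and Haddad are each not a committee chair, so the next rule applies.
Among Sato, Brennan, Greco and Haddad, by date first elected to the board (earlier first): Sato (Apr 22, 2003) before Brennan (Jun 14, 2003) before Greco (Aug 2, 2006) before Haddad (Dec 15, 2008).
Order: Takahashi, Bianchi, Mbeki, Sato, Brennan, Greco, Haddad, Obi.

Obi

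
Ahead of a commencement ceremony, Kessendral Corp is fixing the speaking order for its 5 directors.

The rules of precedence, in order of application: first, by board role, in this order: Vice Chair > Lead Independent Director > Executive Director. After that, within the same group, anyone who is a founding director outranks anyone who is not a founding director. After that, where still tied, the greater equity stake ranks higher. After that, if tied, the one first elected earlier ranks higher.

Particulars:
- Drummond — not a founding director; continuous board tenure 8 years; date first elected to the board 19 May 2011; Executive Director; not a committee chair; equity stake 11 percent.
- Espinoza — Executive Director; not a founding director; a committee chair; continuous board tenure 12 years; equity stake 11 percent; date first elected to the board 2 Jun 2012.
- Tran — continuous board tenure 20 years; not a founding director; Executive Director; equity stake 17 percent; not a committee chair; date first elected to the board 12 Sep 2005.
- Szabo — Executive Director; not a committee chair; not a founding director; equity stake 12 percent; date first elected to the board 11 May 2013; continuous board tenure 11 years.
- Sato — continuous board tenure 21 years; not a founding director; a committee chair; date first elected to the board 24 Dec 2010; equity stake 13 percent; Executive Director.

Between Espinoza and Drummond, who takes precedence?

By board role: Tran, Sato, Szabo, Drummond and Espinoza (Executive Director).
Tran, Sato, Szabo, Drummond and Espinoza are each not a founding director, so the next rule applies.
Among Tran, Sato, Szabo, Drummond and Espinoza, by equity stake (higher first): Tran (17 percent) before Sato (13 percent) before Szabo (12 percent) before Drummond and Espinoza (11 percent).
Among Drummond and Espinoza, by date first elected to the board (earlier first): Drummond (19 May 2011) before Espinoza (2 Jun 2012).
So Drummond takes precedence.

Drummond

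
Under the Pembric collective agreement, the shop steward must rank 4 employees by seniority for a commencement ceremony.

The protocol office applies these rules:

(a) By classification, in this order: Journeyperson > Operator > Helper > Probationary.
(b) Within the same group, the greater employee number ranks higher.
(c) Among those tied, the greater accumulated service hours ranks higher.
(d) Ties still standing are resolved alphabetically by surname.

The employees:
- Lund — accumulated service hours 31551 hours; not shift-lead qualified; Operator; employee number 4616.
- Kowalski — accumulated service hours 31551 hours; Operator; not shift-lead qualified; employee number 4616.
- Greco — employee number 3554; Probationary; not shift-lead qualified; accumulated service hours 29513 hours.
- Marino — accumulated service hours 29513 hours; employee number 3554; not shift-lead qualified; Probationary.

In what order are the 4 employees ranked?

Kowalski, Lund, Greco, Marino

By classification: Kowalski and Lund (Operator); then Greco and Marino (Probationary).
Kowalski and Lund both have employee number 4616, so the next rule applies.
Kowalski and Lund both have accumulated service hours 31551 hours, so the next rule applies.
Among Kowalski and Lund, alphabetically by surname: Kowalski before Lund.
Greco and Marino both have employee number 3554, so the next rule applies.
Greco and Marino both have accumulated service hours 29513 hours, so the next rule applies.
Among Greco and Marino, alphabetically by surname: Greco before Marino.
Full order: Kowalski, Lund, Greco, Marino.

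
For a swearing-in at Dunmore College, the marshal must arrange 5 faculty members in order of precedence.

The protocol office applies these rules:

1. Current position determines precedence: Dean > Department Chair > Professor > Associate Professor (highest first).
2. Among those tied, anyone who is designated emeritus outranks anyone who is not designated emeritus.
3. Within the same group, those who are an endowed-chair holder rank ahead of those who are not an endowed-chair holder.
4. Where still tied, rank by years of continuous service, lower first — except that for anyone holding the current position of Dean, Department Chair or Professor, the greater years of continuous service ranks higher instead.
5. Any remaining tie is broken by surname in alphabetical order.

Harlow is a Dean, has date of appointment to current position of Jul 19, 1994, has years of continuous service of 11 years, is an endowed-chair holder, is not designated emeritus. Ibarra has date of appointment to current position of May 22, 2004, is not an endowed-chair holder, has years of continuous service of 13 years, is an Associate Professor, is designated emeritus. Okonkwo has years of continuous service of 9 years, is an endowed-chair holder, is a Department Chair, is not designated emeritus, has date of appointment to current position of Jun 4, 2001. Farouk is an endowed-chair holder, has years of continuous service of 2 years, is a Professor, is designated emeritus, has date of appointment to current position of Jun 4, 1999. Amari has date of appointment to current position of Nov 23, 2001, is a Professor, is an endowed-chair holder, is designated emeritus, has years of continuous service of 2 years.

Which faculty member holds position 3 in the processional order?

By current position: Harlow (Dean); then Okonkwo (Department Chair); then Amari and Farouk (Professor); then Ibarra (Associate Professor).
Amari and Farouk are each designated emeritus, so the next rule applies.
Amari and Farouk are each an endowed-chair holder, so the next rule applies.
Amari and Farouk both have years of continuous service 2 years, so the next rule applies.
Among Amari and Farouk, alphabetically by surname: Amari before Farouk.
Order: Harlow, Okonkwo, Amari, Farouk, Ibarra.

Amari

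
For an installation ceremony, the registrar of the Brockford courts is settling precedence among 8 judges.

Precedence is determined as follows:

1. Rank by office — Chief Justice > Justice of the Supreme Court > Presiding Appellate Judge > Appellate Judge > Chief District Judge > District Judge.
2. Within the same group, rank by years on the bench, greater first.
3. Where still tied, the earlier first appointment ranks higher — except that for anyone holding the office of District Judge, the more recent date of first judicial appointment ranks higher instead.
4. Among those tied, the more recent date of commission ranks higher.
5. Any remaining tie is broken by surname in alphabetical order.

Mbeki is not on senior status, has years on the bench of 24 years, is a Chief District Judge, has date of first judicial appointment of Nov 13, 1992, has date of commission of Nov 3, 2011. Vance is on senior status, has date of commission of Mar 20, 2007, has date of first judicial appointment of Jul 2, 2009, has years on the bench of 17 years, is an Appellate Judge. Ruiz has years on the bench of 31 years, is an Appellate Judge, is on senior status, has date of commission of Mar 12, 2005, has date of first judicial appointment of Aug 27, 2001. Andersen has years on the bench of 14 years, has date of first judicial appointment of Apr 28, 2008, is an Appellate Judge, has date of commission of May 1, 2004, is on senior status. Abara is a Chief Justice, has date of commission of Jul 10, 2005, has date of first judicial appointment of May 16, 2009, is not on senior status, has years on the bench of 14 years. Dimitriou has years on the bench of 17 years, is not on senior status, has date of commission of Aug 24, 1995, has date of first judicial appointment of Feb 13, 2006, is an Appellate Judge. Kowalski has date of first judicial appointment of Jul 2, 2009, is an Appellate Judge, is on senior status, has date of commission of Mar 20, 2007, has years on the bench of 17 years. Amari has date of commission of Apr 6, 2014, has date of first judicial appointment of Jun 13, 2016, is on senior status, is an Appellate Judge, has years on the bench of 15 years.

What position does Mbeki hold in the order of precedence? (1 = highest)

By office: Abara (Chief Justice); then Ruiz, Dimitriou, Kowalski, Vance, Amari and Andersen (Appellate Judge); then Mbeki (Chief District Judge).
Among Ruiz, Dimitriou, Kowalski, Vance, Amari and Andersen, by years on the bench (higher first): Ruiz (31 years) before Dimitriou, Kowalski and Vance (17 years) before Amari (15 years) before Andersen (14 years).
Among Dimitriou, Kowalski and Vance, by date of first judicial appointment (earlier first): Dimitriou (Feb 13, 2006) before Kowalski and Vance (Jul 2, 2009).
Kowalski and Vance both have date of commission Mar 20, 2007, so the next rule applies.
Among Kowalski and Vance, alphabetically by surname: Kowalski before Vance.
Order: Abara, Ruiz, Dimitriou, Kowalski, Vance, Amari, Andersen, Mbeki. So position 8.

8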